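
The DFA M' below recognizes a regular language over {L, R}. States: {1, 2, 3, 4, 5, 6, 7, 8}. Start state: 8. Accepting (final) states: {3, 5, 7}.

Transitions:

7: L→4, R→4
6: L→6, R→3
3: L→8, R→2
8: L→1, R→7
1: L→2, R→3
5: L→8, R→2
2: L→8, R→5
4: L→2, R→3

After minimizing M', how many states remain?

2

First remove the unreachable states {6}; 7 states remain.
Start with accepting vs non-accepting: {3,5,7} | {1,2,4,8}.
No further refinement is possible. Final partition (2 blocks): {3,5,7} | {1,2,4,8}.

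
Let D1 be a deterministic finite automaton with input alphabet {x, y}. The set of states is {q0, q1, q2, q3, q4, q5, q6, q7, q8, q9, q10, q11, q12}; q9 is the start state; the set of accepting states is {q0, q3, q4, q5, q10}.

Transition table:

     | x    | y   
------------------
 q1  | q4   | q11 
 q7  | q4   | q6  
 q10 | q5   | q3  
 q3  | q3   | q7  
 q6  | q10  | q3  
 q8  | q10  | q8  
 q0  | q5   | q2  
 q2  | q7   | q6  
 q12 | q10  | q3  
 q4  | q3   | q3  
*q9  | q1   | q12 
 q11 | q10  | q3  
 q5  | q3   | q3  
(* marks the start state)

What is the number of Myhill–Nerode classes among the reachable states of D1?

6

Reachable states from the start: {q1,q3,q4,q5,q6,q7,q9,q10,q11,q12}. Unreachable: {q0,q2,q8} — drop them.
Initial partition by acceptance: {q3,q4,q5,q10} | {q1,q6,q7,q9,q11,q12}.
Split {q3,q4,q5,q10} by δ(·,y) → {q4,q5,q10} and {q3}.
On input x, block {q4,q5,q10} splits into {q4,q5} and {q10}.
On input x, block {q1,q6,q7,q9,q11,q12} splits into {q6,q11,q12} and {q1,q7} and {q9}.
No further refinement is possible. Final partition (6 blocks): {q4,q5} | {q6,q11,q12} | {q3} | {q10} | {q1,q7} | {q9}.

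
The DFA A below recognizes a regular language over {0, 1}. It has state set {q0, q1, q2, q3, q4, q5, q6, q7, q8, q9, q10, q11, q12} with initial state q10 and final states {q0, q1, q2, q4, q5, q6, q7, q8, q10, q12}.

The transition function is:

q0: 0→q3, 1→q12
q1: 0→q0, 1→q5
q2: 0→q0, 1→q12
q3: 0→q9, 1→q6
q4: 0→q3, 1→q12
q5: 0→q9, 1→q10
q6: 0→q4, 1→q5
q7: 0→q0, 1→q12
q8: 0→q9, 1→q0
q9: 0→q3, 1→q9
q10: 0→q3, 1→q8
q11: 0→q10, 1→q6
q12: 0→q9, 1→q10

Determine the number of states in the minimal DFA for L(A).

5

First remove the unreachable states {q1,q2,q7,q11}; 9 states remain.
Initial partition by acceptance: {q0,q4,q5,q6,q8,q10,q12} | {q3,q9}.
Refine {q0,q4,q5,q6,q8,q10,q12} on symbol 0: members go to different blocks, giving {q0,q4,q5,q8,q10,q12} and {q6}.
Split {q3,q9} by δ(·,1) → {q3} and {q9}.
Split {q0,q4,q5,q8,q10,q12} by δ(·,0) → {q0,q4,q10} and {q5,q8,q12}.
The partition is now stable with 5 blocks: {q0,q4,q10} | {q3} | {q6} | {q9} | {q5,q8,q12}.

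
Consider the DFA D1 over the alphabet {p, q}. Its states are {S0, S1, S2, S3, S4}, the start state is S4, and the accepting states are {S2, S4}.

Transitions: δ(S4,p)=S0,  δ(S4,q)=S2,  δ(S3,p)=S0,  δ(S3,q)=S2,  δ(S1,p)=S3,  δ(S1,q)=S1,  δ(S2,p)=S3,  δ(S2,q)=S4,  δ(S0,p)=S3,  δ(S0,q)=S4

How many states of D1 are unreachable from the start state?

1

Starting at S4 and following transitions, the reachable set is {S0, S2, S3, S4}. That leaves S1 unreachable — 1 in total.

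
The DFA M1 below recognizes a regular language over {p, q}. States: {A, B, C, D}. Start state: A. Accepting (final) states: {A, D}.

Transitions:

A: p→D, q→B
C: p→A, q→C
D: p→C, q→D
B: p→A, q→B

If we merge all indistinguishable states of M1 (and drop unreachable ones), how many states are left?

3

All states are reachable from the start state.
P0 = {A,D} | {B,C}.
Split {A,D} by δ(·,p) → {A} and {D}.
The partition is now stable with 3 blocks: {A} | {B,C} | {D}.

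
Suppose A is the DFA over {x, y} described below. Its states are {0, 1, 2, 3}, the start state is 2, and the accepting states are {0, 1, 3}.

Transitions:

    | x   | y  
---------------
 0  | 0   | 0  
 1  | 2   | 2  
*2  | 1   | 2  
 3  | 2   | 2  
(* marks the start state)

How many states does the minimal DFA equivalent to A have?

2

First remove the unreachable states {0,3}; 2 states remain.
P0 = {1} | {2}.
The partition is now stable with 2 blocks: {1} | {2}.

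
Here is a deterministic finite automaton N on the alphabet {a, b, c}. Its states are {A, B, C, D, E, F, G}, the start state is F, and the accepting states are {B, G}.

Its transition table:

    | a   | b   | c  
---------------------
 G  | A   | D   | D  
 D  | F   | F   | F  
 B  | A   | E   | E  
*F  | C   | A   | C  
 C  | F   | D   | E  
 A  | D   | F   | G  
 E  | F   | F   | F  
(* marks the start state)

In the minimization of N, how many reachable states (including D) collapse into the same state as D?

First remove the unreachable states {B}; 6 states remain.
Initial partition by acceptance: {G} | {A,C,D,E,F}.
On input c, block {A,C,D,E,F} splits into {C,D,E,F} and {A}.
Split {C,D,E,F} by δ(·,b) → {C,D,E} and {F}.
Refine {C,D,E} on symbol b: members go to different blocks, giving {D,E} and {C}.
Stable partition: {G} | {D,E} | {A} | {F} | {C} — 5 equivalence classes.
The equivalence class containing D is {D,E}, of size 2.

2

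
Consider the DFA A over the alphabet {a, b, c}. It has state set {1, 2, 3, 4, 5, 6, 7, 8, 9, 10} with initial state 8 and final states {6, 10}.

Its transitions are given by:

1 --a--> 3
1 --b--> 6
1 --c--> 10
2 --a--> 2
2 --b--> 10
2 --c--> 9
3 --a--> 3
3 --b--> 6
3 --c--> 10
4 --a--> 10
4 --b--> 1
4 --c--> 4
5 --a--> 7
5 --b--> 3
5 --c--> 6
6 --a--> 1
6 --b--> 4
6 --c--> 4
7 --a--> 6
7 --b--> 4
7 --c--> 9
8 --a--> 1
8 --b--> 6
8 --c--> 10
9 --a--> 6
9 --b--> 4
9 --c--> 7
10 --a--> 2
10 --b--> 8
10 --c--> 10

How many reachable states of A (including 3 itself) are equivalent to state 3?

3

First remove the unreachable states {5}; 9 states remain.
P0 = {6,10} | {1,2,3,4,7,8,9}.
Split {6,10} by δ(·,c) → {6} and {10}.
Split {1,2,3,4,7,8,9} by δ(·,a) → {1,2,3,8} and {7,9} and {4}.
Split {1,2,3,8} by δ(·,b) → {1,3,8} and {2}.
No further refinement is possible. Final partition (6 blocks): {6} | {1,3,8} | {10} | {7,9} | {4} | {2}.
The equivalence class containing 3 is {1,3,8}, of size 3.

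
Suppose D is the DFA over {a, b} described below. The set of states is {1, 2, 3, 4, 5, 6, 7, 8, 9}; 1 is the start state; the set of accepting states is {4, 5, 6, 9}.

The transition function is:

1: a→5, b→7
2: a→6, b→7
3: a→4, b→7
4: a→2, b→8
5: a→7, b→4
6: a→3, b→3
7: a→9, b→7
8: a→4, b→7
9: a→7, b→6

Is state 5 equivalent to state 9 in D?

Yes

Every state is reachable, so we keep all 9.
P0 = {4,5,6,9} | {1,2,3,7,8}.
On input b, block {4,5,6,9} splits into {4,6} and {5,9}.
Split {1,2,3,7,8} by δ(·,a) → {2,3,8} and {1,7}.
No further refinement is possible. Final partition (4 blocks): {4,6} | {2,3,8} | {5,9} | {1,7}.
5 and 9 lie in the same block of the stable partition, so they are equivalent — no string distinguishes them.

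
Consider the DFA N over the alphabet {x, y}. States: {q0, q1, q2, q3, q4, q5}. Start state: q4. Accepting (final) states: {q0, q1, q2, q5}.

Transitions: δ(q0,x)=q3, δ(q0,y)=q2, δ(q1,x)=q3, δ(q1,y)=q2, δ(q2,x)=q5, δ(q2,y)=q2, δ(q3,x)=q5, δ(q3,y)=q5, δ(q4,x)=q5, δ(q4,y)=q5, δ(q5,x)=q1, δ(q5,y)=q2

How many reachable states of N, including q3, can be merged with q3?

Reachable states from the start: {q1,q2,q3,q4,q5}. Unreachable: {q0} — drop them.
Initial partition by acceptance: {q1,q2,q5} | {q3,q4}.
Refine {q1,q2,q5} on symbol x: members go to different blocks, giving {q2,q5} and {q1}.
On input x, block {q2,q5} splits into {q2} and {q5}.
Stable partition: {q2} | {q3,q4} | {q1} | {q5} — 4 equivalence classes.
The equivalence class containing q3 is {q3,q4}, of size 2.

2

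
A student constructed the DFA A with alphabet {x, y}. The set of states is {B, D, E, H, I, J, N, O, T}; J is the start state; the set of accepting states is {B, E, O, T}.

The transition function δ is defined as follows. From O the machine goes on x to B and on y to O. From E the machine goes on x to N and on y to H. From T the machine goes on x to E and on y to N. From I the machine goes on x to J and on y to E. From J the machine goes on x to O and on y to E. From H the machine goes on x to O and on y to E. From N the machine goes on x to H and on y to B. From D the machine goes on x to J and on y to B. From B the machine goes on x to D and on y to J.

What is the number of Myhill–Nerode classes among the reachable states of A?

States {I,T} cannot be reached from the start state, so discard them.
Start with accepting vs non-accepting: {B,E,O} | {D,H,J,N}.
Split {B,E,O} by δ(·,x) → {B,E} and {O}.
Refine {D,H,J,N} on symbol x: members go to different blocks, giving {D,N} and {H,J}.
No further refinement is possible. Final partition (4 blocks): {B,E} | {D,N} | {O} | {H,J}.

4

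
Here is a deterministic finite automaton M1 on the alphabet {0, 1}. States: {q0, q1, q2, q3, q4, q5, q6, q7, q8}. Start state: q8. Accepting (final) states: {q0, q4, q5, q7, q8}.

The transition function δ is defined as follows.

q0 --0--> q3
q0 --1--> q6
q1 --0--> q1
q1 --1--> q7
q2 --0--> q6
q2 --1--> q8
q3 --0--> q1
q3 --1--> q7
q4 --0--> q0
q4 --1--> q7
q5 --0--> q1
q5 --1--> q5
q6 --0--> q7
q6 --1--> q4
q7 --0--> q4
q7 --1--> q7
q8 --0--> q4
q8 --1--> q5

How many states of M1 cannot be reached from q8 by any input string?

Starting at q8 and following transitions, the reachable set is {q0, q1, q3, q4, q5, q6, q7, q8}. That leaves q2 unreachable — 1 in total.

1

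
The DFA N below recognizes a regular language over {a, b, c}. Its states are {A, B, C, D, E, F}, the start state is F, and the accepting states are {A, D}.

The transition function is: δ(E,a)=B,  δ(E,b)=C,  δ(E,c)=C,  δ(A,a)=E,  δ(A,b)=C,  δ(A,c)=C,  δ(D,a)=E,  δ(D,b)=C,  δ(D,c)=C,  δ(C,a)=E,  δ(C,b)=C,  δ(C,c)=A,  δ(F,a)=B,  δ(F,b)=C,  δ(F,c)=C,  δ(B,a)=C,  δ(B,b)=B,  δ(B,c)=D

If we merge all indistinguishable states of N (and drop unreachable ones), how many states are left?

All states are reachable from the start state.
Initial partition by acceptance: {A,D} | {B,C,E,F}.
Split {B,C,E,F} by δ(·,c) → {B,C} and {E,F}.
On input a, block {B,C} splits into {B} and {C}.
Stable partition: {A,D} | {B} | {E,F} | {C} — 4 equivalence classes.

4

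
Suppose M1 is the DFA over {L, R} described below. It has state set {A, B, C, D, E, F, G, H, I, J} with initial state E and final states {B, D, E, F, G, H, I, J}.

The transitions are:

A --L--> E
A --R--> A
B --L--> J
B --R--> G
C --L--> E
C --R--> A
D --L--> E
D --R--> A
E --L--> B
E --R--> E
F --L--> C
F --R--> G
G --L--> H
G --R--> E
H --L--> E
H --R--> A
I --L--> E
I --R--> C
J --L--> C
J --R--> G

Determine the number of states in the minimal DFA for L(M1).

Reachable states from the start: {A,B,C,E,G,H,J}. Unreachable: {D,F,I} — drop them.
Initial partition by acceptance: {B,E,G,H,J} | {A,C}.
Split {B,E,G,H,J} by δ(·,L) → {B,E,G,H} and {J}.
Refine {B,E,G,H} on symbol L: members go to different blocks, giving {E,G,H} and {B}.
Split {E,G,H} by δ(·,L) → {G,H} and {E}.
Refine {G,H} on symbol L: members go to different blocks, giving {G} and {H}.
No further refinement is possible. Final partition (6 blocks): {G} | {A,C} | {J} | {B} | {E} | {H}.

6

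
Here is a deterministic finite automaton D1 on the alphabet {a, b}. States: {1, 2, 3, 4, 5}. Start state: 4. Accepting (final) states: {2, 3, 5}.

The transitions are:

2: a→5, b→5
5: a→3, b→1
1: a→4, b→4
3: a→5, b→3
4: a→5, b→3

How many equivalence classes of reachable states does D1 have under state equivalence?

States {2} cannot be reached from the start state, so discard them.
Initial partition by acceptance: {3,5} | {1,4}.
Split {3,5} by δ(·,b) → {3} and {5}.
Refine {1,4} on symbol a: members go to different blocks, giving {1} and {4}.
No further refinement is possible. Final partition (4 blocks): {3} | {1} | {5} | {4}.

4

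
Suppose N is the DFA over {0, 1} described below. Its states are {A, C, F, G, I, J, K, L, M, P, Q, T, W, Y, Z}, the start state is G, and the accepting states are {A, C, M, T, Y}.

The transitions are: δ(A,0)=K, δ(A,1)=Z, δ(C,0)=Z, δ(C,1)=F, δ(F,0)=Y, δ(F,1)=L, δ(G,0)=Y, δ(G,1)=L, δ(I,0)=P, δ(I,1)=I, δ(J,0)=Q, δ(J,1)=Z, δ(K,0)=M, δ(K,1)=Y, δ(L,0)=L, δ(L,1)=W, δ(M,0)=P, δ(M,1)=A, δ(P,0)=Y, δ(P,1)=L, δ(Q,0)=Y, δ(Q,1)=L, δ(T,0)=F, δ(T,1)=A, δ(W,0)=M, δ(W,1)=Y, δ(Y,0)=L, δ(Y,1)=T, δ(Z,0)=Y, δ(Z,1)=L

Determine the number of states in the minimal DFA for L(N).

6

Reachable states from the start: {A,F,G,K,L,M,P,T,W,Y,Z}. Unreachable: {C,I,J,Q} — drop them.
P0 = {A,M,T,Y} | {F,G,K,L,P,W,Z}.
On input 1, block {A,M,T,Y} splits into {M,T,Y} and {A}.
Refine {M,T,Y} on symbol 1: members go to different blocks, giving {M,T} and {Y}.
Refine {F,G,K,L,P,W,Z} on symbol 0: members go to different blocks, giving {F,G,P,Z} and {K,W} and {L}.
No further refinement is possible. Final partition (6 blocks): {M,T} | {F,G,P,Z} | {A} | {Y} | {K,W} | {L}.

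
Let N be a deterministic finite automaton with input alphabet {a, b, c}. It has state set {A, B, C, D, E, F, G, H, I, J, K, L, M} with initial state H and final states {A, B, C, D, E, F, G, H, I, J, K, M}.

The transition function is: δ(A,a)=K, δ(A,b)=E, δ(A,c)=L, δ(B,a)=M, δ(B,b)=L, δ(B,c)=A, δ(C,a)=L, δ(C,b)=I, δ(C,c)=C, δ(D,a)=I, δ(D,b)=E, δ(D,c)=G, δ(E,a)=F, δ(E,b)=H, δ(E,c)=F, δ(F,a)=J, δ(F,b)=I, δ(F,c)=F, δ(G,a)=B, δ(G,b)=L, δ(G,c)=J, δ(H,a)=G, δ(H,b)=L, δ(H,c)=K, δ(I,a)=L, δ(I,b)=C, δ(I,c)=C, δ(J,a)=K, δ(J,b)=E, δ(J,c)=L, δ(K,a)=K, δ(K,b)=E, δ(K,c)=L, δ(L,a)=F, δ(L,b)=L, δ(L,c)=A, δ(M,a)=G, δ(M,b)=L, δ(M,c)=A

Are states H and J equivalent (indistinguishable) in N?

No

First remove the unreachable states {D}; 12 states remain.
P0 = {A,B,C,E,F,G,H,I,J,K,M} | {L}.
Refine {A,B,C,E,F,G,H,I,J,K,M} on symbol a: members go to different blocks, giving {A,B,E,F,G,H,J,K,M} and {C,I}.
Split {A,B,E,F,G,H,J,K,M} by δ(·,b) → {A,E,J,K} and {B,G,H,M} and {F}.
Split {A,E,J,K} by δ(·,a) → {A,J,K} and {E}.
No further refinement is possible. Final partition (6 blocks): {A,J,K} | {L} | {C,I} | {B,G,H,M} | {F} | {E}.
H and J end up in different blocks, so they are distinguishable. For instance, the string 'b' is accepted from only J.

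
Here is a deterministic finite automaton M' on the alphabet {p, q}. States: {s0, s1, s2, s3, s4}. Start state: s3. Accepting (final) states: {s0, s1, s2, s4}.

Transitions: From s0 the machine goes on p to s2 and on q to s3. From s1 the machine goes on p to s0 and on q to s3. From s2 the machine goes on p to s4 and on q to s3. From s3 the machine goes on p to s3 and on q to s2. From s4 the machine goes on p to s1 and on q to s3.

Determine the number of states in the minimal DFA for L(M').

2

All states are reachable from the start state.
Start with accepting vs non-accepting: {s0,s1,s2,s4} | {s3}.
The partition is now stable with 2 blocks: {s0,s1,s2,s4} | {s3}.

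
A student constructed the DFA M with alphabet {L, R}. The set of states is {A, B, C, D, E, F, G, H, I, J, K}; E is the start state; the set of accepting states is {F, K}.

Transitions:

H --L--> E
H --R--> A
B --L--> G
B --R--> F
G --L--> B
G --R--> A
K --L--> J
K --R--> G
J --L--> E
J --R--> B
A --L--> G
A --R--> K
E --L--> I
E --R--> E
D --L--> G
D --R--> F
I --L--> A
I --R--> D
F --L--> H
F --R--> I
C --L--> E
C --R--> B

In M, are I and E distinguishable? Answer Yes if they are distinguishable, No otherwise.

Yes

First remove the unreachable states {C}; 10 states remain.
Initial partition by acceptance: {F,K} | {A,B,D,E,G,H,I,J}.
Split {A,B,D,E,G,H,I,J} by δ(·,R) → {E,G,H,I,J} and {A,B,D}.
On input L, block {E,G,H,I,J} splits into {E,H,J} and {G,I}.
On input L, block {E,H,J} splits into {H,J} and {E}.
No further refinement is possible. Final partition (5 blocks): {F,K} | {H,J} | {A,B,D} | {G,I} | {E}.
I and E end up in different blocks, so they are distinguishable. For instance, the string 'LR' is accepted from only I.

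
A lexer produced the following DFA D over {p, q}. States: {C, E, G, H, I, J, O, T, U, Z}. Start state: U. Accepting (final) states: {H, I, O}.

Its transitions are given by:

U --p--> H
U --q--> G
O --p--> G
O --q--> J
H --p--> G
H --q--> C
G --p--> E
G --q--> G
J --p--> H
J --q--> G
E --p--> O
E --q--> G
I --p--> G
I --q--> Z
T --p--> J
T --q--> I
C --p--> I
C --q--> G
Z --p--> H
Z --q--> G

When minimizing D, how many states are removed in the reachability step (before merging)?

1

Starting at U and following transitions, the reachable set is {C, E, G, H, I, J, O, U, Z}. That leaves T unreachable — 1 in total.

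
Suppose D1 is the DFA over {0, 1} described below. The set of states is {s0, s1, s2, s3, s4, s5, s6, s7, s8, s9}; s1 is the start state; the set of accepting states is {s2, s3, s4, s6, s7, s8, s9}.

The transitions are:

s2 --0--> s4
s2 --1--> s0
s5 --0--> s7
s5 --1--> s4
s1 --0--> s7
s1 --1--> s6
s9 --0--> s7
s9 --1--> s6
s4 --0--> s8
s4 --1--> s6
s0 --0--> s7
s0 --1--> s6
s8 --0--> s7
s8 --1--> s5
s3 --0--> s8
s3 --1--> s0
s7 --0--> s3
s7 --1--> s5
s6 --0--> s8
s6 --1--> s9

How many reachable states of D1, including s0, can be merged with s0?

Reachable states from the start: {s0,s1,s3,s4,s5,s6,s7,s8,s9}. Unreachable: {s2} — drop them.
P0 = {s3,s4,s6,s7,s8,s9} | {s0,s1,s5}.
Refine {s3,s4,s6,s7,s8,s9} on symbol 1: members go to different blocks, giving {s3,s7,s8} and {s4,s6,s9}.
The partition is now stable with 3 blocks: {s3,s7,s8} | {s0,s1,s5} | {s4,s6,s9}.
State s0 belongs to the block {s0,s1,s5}, which has 3 states.

3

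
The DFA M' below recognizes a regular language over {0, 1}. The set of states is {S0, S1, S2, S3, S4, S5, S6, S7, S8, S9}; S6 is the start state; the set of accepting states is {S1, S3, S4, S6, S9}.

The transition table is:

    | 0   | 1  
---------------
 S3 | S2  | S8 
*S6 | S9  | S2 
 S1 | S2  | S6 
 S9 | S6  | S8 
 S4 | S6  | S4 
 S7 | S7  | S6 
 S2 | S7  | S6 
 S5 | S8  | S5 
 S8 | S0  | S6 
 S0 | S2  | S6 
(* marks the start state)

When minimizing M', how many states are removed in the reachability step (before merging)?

BFS from S6 reaches {S0, S2, S6, S7, S8, S9}; the 4 state(s) S1, S3, S4, S5 are never visited.

4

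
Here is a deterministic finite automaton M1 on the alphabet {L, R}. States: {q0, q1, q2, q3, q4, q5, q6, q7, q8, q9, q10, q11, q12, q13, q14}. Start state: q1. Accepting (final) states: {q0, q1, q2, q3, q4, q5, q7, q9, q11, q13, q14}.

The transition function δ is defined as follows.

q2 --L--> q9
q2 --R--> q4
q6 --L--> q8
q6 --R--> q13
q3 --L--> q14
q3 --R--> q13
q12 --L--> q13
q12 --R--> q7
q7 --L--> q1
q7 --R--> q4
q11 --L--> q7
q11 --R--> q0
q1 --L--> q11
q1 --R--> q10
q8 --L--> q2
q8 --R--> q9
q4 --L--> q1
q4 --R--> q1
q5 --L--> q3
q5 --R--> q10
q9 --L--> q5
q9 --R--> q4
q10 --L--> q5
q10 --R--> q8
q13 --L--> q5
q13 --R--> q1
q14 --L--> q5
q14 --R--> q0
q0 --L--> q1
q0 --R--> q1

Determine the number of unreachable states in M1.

2

Starting at q1 and following transitions, the reachable set is {q0, q1, q2, q3, q4, q5, q7, q8, q9, q10, q11, q13, q14}. That leaves q6, q12 unreachable — 2 in total.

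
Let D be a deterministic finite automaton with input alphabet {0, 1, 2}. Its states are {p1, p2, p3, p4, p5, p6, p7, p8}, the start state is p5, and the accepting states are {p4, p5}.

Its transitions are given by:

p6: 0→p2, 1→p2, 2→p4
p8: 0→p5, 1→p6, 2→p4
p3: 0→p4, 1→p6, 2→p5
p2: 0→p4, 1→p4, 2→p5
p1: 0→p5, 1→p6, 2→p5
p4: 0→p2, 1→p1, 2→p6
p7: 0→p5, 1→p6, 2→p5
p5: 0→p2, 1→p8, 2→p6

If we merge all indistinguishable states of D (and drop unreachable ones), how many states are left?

States {p3,p7} cannot be reached from the start state, so discard them.
Initial partition by acceptance: {p4,p5} | {p1,p2,p6,p8}.
On input 0, block {p1,p2,p6,p8} splits into {p1,p2,p8} and {p6}.
Split {p1,p2,p8} by δ(·,1) → {p1,p8} and {p2}.
Stable partition: {p4,p5} | {p1,p8} | {p6} | {p2} — 4 equivalence classes.

4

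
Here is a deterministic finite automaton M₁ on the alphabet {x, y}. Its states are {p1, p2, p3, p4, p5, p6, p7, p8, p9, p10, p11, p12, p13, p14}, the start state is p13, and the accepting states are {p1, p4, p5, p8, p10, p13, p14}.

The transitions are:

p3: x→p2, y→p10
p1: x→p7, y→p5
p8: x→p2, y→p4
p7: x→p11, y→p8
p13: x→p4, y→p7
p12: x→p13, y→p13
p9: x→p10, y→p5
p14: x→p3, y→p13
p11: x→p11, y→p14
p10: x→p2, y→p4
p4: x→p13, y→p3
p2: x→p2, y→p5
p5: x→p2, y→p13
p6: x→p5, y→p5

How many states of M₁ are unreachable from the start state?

BFS from p13 reaches {p2, p3, p4, p5, p7, p8, p10, p11, p13, p14}; the 4 state(s) p1, p6, p9, p12 are never visited.

4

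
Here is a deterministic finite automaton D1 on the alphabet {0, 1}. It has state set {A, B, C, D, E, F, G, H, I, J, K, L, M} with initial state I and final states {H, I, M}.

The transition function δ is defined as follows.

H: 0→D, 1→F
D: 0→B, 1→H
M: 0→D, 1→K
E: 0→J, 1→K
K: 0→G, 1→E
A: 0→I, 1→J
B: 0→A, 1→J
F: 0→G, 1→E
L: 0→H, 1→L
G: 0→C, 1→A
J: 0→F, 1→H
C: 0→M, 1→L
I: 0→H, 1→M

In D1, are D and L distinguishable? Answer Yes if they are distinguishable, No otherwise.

Every state is reachable, so we keep all 13.
Start with accepting vs non-accepting: {H,I,M} | {A,B,C,D,E,F,G,J,K,L}.
On input 0, block {H,I,M} splits into {H,M} and {I}.
On input 0, block {A,B,C,D,E,F,G,J,K,L} splits into {B,D,E,F,G,J,K} and {C,L} and {A}.
On input 0, block {B,D,E,F,G,J,K} splits into {D,E,F,J,K} and {B} and {G}.
On input 0, block {D,E,F,J,K} splits into {E,J} and {F,K} and {D}.
Split {E,J} by δ(·,0) → {E} and {J}.
Stable partition: {H,M} | {E} | {I} | {C,L} | {A} | {B} | {G} | {F,K} | {D} | {J} — 10 equivalence classes.
D and L end up in different blocks, so they are distinguishable. For instance, the string '0' is accepted from only L.

Yes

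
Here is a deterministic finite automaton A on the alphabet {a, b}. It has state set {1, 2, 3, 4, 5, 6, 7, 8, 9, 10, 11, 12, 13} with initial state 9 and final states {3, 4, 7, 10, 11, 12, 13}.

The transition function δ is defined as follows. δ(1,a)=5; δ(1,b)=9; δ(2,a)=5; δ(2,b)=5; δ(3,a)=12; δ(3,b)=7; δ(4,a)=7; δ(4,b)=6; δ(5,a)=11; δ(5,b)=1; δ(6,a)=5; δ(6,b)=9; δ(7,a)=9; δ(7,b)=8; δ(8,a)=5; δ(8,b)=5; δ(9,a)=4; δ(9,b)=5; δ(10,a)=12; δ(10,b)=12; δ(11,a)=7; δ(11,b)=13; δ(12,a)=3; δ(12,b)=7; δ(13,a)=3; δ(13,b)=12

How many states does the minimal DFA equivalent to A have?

9

Reachable states from the start: {1,3,4,5,6,7,8,9,11,12,13}. Unreachable: {2,10} — drop them.
P0 = {3,4,7,11,12,13} | {1,5,6,8,9}.
Refine {3,4,7,11,12,13} on symbol a: members go to different blocks, giving {3,4,11,12,13} and {7}.
Split {3,4,11,12,13} by δ(·,a) → {3,12,13} and {4,11}.
Refine {3,12,13} on symbol b: members go to different blocks, giving {3,12} and {13}.
Split {1,5,6,8,9} by δ(·,a) → {1,6,8} and {5,9}.
Split {4,11} by δ(·,b) → {4} and {11}.
Split {5,9} by δ(·,a) → {5} and {9}.
Split {1,6,8} by δ(·,b) → {1,6} and {8}.
No further refinement is possible. Final partition (9 blocks): {3,12} | {1,6} | {7} | {4} | {13} | {5} | {11} | {9} | {8}.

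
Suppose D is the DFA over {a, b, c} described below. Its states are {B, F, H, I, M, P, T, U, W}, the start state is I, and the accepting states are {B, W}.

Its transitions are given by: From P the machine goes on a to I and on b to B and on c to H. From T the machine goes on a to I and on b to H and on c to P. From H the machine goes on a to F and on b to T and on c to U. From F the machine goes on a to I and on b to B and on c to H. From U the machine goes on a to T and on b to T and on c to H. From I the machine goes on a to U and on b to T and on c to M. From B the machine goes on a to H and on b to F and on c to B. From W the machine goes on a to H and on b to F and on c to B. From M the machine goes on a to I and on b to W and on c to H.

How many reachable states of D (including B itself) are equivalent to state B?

2

P0 = {B,W} | {F,H,I,M,P,T,U}.
Split {F,H,I,M,P,T,U} by δ(·,b) → {H,I,T,U} and {F,M,P}.
On input a, block {H,I,T,U} splits into {I,T,U} and {H}.
Split {I,T,U} by δ(·,b) → {I,U} and {T}.
Split {I,U} by δ(·,a) → {I} and {U}.
Stable partition: {B,W} | {I} | {F,M,P} | {H} | {T} | {U} — 6 equivalence classes.
The equivalence class containing B is {B,W}, of size 2.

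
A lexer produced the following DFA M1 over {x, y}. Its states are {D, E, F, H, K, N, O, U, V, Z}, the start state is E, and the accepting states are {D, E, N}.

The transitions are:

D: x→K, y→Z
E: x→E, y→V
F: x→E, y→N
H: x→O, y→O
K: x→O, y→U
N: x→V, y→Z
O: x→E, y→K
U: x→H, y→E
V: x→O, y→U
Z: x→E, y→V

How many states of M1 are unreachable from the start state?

Starting at E and following transitions, the reachable set is {E, H, K, O, U, V}. That leaves D, F, N, Z unreachable — 4 in total.

4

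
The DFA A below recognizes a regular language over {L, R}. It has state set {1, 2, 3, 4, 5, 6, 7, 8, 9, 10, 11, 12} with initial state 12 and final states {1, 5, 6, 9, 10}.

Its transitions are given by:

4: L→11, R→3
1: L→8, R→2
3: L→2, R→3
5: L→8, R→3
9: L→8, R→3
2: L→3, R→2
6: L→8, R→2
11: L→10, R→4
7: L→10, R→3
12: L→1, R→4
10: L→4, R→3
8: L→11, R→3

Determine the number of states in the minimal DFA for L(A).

States {5,6,7,9} cannot be reached from the start state, so discard them.
P0 = {1,10} | {2,3,4,8,11,12}.
Split {2,3,4,8,11,12} by δ(·,L) → {2,3,4,8} and {11,12}.
Split {2,3,4,8} by δ(·,L) → {2,3} and {4,8}.
The partition is now stable with 4 blocks: {1,10} | {2,3} | {11,12} | {4,8}.

4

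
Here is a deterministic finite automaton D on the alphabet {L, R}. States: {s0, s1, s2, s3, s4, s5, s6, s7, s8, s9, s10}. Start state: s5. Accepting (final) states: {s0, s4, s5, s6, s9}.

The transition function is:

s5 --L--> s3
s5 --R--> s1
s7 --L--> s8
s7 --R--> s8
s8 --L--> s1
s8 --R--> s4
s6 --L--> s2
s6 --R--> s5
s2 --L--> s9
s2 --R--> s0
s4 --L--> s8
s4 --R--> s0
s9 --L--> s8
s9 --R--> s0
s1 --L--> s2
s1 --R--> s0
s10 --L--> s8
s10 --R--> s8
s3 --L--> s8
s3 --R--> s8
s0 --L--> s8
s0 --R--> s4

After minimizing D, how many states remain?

Reachable states from the start: {s0,s1,s2,s3,s4,s5,s8,s9}. Unreachable: {s6,s7,s10} — drop them.
P0 = {s0,s4,s5,s9} | {s1,s2,s3,s8}.
On input R, block {s0,s4,s5,s9} splits into {s0,s4,s9} and {s5}.
Refine {s1,s2,s3,s8} on symbol L: members go to different blocks, giving {s1,s3,s8} and {s2}.
Refine {s1,s3,s8} on symbol L: members go to different blocks, giving {s3,s8} and {s1}.
Split {s3,s8} by δ(·,L) → {s3} and {s8}.
The partition is now stable with 6 blocks: {s0,s4,s9} | {s3} | {s5} | {s2} | {s1} | {s8}.

6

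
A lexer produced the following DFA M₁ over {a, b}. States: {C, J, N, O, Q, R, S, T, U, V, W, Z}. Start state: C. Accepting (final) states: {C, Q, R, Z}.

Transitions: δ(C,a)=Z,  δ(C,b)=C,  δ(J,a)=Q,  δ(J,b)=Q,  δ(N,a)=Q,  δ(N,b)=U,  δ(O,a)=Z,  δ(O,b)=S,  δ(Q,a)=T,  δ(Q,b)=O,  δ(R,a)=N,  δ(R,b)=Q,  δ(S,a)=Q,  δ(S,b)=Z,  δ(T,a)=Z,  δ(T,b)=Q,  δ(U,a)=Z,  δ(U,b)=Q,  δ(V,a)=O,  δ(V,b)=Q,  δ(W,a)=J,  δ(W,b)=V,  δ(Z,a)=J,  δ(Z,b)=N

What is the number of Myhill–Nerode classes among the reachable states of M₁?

4

First remove the unreachable states {R,V,W}; 9 states remain.
P0 = {C,Q,Z} | {J,N,O,S,T,U}.
Refine {C,Q,Z} on symbol a: members go to different blocks, giving {Q,Z} and {C}.
Split {J,N,O,S,T,U} by δ(·,b) → {J,S,T,U} and {N,O}.
Stable partition: {Q,Z} | {J,S,T,U} | {C} | {N,O} — 4 equivalence classes.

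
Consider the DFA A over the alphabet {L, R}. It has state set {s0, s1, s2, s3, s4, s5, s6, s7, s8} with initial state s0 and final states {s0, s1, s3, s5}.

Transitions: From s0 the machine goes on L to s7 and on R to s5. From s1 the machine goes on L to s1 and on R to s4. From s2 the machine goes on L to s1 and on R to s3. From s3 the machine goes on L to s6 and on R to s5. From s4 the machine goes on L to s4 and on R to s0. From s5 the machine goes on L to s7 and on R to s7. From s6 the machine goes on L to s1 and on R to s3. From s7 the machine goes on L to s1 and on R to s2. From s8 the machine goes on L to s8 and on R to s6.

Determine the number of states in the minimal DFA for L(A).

7

First remove the unreachable states {s8}; 8 states remain.
Initial partition by acceptance: {s0,s1,s3,s5} | {s2,s4,s6,s7}.
On input L, block {s0,s1,s3,s5} splits into {s0,s3,s5} and {s1}.
Refine {s0,s3,s5} on symbol R: members go to different blocks, giving {s0,s3} and {s5}.
Refine {s2,s4,s6,s7} on symbol L: members go to different blocks, giving {s2,s6,s7} and {s4}.
On input R, block {s2,s6,s7} splits into {s2,s6} and {s7}.
Split {s0,s3} by δ(·,L) → {s0} and {s3}.
Stable partition: {s0} | {s2,s6} | {s1} | {s5} | {s4} | {s7} | {s3} — 7 equivalence classes.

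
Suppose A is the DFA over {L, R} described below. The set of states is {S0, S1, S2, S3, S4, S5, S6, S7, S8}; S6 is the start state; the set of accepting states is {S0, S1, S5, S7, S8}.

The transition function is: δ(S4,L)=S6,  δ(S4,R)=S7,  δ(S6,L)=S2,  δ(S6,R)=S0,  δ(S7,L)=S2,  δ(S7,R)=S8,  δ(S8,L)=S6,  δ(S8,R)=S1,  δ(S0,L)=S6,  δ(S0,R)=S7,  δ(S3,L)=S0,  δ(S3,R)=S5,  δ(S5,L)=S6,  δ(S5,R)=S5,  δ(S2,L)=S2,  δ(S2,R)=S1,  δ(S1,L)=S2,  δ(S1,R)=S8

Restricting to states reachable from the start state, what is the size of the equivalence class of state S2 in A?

States {S3,S4,S5} cannot be reached from the start state, so discard them.
P0 = {S0,S1,S7,S8} | {S2,S6}.
No further refinement is possible. Final partition (2 blocks): {S0,S1,S7,S8} | {S2,S6}.
State S2 belongs to the block {S2,S6}, which has 2 states.

2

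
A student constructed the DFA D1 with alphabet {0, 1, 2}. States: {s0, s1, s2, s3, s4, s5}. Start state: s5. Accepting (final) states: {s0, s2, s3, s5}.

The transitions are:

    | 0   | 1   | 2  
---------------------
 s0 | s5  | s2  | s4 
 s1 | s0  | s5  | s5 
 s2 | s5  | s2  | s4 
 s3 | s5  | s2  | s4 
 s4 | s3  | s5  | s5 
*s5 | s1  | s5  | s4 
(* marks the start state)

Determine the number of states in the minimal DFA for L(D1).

P0 = {s0,s2,s3,s5} | {s1,s4}.
On input 0, block {s0,s2,s3,s5} splits into {s0,s2,s3} and {s5}.
No further refinement is possible. Final partition (3 blocks): {s0,s2,s3} | {s1,s4} | {s5}.

3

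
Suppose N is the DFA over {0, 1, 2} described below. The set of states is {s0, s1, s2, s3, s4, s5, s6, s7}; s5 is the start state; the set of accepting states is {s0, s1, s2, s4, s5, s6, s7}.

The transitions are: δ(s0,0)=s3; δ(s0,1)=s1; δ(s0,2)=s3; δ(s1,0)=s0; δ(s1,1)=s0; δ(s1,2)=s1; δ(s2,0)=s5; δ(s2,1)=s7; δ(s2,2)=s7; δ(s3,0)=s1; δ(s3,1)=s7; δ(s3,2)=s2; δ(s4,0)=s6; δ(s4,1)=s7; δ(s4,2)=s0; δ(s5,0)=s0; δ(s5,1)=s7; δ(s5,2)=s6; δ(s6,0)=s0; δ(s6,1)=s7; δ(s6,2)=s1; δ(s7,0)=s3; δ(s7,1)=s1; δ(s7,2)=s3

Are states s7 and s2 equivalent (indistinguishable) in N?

Reachable states from the start: {s0,s1,s2,s3,s5,s6,s7}. Unreachable: {s4} — drop them.
Start with accepting vs non-accepting: {s0,s1,s2,s5,s6,s7} | {s3}.
On input 0, block {s0,s1,s2,s5,s6,s7} splits into {s1,s2,s5,s6} and {s0,s7}.
Split {s1,s2,s5,s6} by δ(·,0) → {s1,s5,s6} and {s2}.
No further refinement is possible. Final partition (4 blocks): {s1,s5,s6} | {s3} | {s0,s7} | {s2}.
s7 and s2 end up in different blocks, so they are distinguishable. For instance, the string '0' is accepted from only s2.

No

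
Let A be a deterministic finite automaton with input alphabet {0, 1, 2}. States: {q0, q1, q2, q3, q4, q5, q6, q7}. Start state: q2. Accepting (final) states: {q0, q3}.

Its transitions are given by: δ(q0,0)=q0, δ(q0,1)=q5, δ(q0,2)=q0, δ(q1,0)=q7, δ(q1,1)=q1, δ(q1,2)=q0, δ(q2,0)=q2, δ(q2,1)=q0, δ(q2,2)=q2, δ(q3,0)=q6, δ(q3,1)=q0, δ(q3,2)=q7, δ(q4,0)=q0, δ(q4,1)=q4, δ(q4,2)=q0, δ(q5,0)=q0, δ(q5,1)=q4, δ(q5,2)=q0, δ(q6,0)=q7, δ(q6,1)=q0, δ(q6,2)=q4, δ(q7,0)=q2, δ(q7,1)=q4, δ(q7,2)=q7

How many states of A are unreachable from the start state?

4

BFS from q2 reaches {q0, q2, q4, q5}; the 4 state(s) q1, q3, q6, q7 are never visited.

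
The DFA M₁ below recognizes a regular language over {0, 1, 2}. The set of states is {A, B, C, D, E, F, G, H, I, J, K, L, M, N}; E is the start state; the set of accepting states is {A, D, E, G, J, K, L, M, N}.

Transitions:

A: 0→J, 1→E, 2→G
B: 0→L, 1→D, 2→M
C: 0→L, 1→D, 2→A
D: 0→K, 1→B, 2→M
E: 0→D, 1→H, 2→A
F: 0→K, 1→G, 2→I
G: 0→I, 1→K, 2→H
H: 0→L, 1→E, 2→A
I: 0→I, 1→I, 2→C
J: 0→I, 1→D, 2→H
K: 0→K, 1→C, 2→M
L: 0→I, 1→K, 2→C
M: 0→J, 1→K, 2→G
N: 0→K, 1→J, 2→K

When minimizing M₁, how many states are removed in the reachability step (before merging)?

No path from E leads to F, N; the other 12 states are all reachable.

2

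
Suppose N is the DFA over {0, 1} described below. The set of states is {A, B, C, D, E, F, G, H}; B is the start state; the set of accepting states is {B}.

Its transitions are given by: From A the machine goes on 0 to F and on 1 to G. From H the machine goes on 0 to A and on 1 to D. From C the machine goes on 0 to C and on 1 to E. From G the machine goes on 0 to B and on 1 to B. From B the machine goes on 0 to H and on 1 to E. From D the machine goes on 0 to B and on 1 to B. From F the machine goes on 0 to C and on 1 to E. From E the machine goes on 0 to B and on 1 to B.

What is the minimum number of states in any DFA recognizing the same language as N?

Start with accepting vs non-accepting: {B} | {A,C,D,E,F,G,H}.
Refine {A,C,D,E,F,G,H} on symbol 0: members go to different blocks, giving {A,C,F,H} and {D,E,G}.
The partition is now stable with 3 blocks: {B} | {A,C,F,H} | {D,E,G}.

3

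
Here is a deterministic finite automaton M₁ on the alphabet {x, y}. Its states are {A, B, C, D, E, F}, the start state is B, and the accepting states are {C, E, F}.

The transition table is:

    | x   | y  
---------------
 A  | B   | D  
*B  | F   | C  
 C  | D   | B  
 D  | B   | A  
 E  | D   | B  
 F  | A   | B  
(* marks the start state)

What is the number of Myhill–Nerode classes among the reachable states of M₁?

3

States {E} cannot be reached from the start state, so discard them.
Start with accepting vs non-accepting: {C,F} | {A,B,D}.
On input x, block {A,B,D} splits into {A,D} and {B}.
The partition is now stable with 3 blocks: {C,F} | {A,D} | {B}.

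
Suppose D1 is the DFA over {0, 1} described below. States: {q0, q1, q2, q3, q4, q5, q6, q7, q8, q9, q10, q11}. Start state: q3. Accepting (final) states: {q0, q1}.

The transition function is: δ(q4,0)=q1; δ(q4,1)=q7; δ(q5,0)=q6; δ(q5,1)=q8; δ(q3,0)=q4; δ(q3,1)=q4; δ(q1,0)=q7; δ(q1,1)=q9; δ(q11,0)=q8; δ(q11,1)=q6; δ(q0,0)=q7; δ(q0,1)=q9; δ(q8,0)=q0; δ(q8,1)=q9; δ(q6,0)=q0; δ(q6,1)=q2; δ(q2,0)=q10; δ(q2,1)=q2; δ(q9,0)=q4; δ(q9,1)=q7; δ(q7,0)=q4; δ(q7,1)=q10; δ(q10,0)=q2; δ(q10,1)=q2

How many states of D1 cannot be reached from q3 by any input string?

BFS from q3 reaches {q1, q2, q3, q4, q7, q9, q10}; the 5 state(s) q0, q5, q6, q8, q11 are never visited.

5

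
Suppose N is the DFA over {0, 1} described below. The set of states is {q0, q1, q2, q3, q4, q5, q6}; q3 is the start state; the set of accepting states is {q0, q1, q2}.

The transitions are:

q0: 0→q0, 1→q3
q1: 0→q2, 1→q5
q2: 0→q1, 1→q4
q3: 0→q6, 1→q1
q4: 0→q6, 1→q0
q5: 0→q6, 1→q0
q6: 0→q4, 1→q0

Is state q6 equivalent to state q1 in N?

Every state is reachable, so we keep all 7.
P0 = {q0,q1,q2} | {q3,q4,q5,q6}.
The partition is now stable with 2 blocks: {q0,q1,q2} | {q3,q4,q5,q6}.
q6 and q1 end up in different blocks, so they are distinguishable. For instance, the string 'ε' is accepted from only q1.

No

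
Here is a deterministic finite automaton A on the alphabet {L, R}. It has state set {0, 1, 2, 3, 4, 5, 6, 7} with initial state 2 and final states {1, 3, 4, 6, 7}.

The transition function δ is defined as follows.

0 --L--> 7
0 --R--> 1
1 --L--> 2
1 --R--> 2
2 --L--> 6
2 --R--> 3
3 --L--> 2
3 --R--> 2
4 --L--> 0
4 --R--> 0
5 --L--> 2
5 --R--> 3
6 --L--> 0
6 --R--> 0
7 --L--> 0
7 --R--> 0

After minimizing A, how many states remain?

2

Reachable states from the start: {0,1,2,3,6,7}. Unreachable: {4,5} — drop them.
P0 = {1,3,6,7} | {0,2}.
The partition is now stable with 2 blocks: {1,3,6,7} | {0,2}.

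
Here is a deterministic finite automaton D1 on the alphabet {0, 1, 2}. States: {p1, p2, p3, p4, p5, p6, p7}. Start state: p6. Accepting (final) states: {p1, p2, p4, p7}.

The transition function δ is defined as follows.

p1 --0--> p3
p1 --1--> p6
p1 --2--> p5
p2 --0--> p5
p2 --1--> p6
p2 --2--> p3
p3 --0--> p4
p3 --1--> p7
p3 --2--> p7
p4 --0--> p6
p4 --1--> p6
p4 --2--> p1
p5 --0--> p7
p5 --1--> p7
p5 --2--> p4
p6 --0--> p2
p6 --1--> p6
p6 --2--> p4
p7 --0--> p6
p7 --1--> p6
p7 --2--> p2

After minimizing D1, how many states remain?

Start with accepting vs non-accepting: {p1,p2,p4,p7} | {p3,p5,p6}.
Split {p1,p2,p4,p7} by δ(·,2) → {p1,p2} and {p4,p7}.
Refine {p3,p5,p6} on symbol 0: members go to different blocks, giving {p3,p5} and {p6}.
No further refinement is possible. Final partition (4 blocks): {p1,p2} | {p3,p5} | {p4,p7} | {p6}.

4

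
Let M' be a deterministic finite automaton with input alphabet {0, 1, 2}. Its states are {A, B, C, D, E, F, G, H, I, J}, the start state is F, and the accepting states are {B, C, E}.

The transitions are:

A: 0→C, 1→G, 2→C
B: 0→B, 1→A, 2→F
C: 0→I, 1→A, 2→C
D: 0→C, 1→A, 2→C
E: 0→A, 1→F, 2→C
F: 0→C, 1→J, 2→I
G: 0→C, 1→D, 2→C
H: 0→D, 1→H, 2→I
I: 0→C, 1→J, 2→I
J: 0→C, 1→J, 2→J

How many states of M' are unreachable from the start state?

3

Starting at F and following transitions, the reachable set is {A, C, D, F, G, I, J}. That leaves B, E, H unreachable — 3 in total.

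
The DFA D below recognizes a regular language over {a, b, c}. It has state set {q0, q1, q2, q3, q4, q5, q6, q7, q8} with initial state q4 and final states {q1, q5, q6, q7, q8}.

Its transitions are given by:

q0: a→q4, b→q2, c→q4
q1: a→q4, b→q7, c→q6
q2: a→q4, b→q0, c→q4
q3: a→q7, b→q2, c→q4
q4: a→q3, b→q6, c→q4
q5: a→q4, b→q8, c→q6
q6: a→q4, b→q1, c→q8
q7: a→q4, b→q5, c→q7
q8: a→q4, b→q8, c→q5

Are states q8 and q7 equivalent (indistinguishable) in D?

All states are reachable from the start state.
Initial partition by acceptance: {q1,q5,q6,q7,q8} | {q0,q2,q3,q4}.
On input a, block {q0,q2,q3,q4} splits into {q0,q2,q4} and {q3}.
Split {q0,q2,q4} by δ(·,a) → {q0,q2} and {q4}.
Stable partition: {q1,q5,q6,q7,q8} | {q0,q2} | {q3} | {q4} — 4 equivalence classes.
q8 and q7 lie in the same block of the stable partition, so they are equivalent — no string distinguishes them.

Yes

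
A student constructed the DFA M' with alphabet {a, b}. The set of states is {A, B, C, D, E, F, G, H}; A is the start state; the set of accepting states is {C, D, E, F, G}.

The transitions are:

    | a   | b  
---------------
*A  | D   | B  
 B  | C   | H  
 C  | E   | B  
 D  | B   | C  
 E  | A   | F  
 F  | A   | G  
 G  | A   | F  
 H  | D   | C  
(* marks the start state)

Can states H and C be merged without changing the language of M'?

Every state is reachable, so we keep all 8.
P0 = {C,D,E,F,G} | {A,B,H}.
Refine {C,D,E,F,G} on symbol a: members go to different blocks, giving {D,E,F,G} and {C}.
On input b, block {D,E,F,G} splits into {E,F,G} and {D}.
Split {A,B,H} by δ(·,a) → {A,H} and {B}.
Split {A,H} by δ(·,b) → {A} and {H}.
The partition is now stable with 6 blocks: {E,F,G} | {A} | {C} | {D} | {B} | {H}.
H and C end up in different blocks, so they are distinguishable. For instance, the string 'ε' is accepted from only C.

No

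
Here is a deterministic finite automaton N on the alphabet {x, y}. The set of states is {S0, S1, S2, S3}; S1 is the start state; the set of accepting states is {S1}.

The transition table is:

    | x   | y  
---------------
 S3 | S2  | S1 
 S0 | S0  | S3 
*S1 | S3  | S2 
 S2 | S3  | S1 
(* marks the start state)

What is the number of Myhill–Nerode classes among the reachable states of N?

2

Reachable states from the start: {S1,S2,S3}. Unreachable: {S0} — drop them.
Initial partition by acceptance: {S1} | {S2,S3}.
No further refinement is possible. Final partition (2 blocks): {S1} | {S2,S3}.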